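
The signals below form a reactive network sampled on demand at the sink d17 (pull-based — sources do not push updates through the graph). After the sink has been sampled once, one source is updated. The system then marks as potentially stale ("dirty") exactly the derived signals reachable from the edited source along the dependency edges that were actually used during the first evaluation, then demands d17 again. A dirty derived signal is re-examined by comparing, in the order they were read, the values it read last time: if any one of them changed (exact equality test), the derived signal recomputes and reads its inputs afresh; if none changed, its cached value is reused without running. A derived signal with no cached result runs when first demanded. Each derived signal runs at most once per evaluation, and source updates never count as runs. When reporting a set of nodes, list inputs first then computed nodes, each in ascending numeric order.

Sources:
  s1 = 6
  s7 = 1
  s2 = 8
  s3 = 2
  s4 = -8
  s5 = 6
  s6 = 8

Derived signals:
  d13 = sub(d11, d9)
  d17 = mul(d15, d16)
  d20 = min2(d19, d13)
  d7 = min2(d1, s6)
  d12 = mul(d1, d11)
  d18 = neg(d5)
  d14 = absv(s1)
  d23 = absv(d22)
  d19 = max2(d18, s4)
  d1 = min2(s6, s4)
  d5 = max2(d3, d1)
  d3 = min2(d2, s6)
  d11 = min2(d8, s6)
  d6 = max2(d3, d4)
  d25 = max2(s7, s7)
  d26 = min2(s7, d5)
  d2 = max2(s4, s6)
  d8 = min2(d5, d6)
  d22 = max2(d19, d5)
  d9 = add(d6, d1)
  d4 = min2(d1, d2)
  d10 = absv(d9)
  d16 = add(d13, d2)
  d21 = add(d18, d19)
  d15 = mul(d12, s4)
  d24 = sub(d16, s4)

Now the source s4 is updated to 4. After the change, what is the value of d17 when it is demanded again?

d17 now evaluates to 512.
The important point: at d3 every value read last time is unchanged, so the dirty flag clears without a run.

Initial pass — values computed on the first demand:
  d1 = min2(8, -8) = -8
  d2 = max2(-8, 8) = 8
  d3 = min2(8, 8) = 8
  d4 = min2(-8, 8) = -8
  d5 = max2(8, -8) = 8
  d6 = max2(8, -8) = 8
  d8 = min2(8, 8) = 8
  d9 = add(8, -8) = 0
  d11 = min2(8, 8) = 8
  d12 = mul(-8, 8) = -64
  d13 = sub(8, 0) = 8
  d15 = mul(-64, -8) = 512
  d16 = add(8, 8) = 16
  d17 = mul(512, 16) = 8192

Second demand — change propagation:
  d1: re-runs because s4 -8->4; new result 4.
  d2: re-runs because s4 -8->4; new result 8 (unchanged).
  d3: re-examined; everything it read last time is the same (d2 unchanged, s6 unchanged) — cache 8 kept, no run.
  d4: re-runs because d1 -8->4; new result 4.
  d5: re-runs because d1 -8->4; new result 8 (unchanged).
  d6: re-runs because d4 -8->4; new result 8 (unchanged).
  d8: re-examined; everything it read last time is the same (d5 unchanged, d6 unchanged) — cache 8 kept, no run.
  d9: re-runs because d1 -8->4; new result 12.
  d11: re-examined; everything it read last time is the same (d8 unchanged, s6 unchanged) — cache 8 kept, no run.
  d12: re-runs because d1 -8->4; new result 32.
  d13: re-runs because d9 0->12; new result -4.
  d15: re-runs because d12 -64->32; s4 -8->4; new result 128.
  d16: re-runs because d13 8->-4; new result 4.
  d17: re-runs because d15 512->128; d16 16->4; new result 512.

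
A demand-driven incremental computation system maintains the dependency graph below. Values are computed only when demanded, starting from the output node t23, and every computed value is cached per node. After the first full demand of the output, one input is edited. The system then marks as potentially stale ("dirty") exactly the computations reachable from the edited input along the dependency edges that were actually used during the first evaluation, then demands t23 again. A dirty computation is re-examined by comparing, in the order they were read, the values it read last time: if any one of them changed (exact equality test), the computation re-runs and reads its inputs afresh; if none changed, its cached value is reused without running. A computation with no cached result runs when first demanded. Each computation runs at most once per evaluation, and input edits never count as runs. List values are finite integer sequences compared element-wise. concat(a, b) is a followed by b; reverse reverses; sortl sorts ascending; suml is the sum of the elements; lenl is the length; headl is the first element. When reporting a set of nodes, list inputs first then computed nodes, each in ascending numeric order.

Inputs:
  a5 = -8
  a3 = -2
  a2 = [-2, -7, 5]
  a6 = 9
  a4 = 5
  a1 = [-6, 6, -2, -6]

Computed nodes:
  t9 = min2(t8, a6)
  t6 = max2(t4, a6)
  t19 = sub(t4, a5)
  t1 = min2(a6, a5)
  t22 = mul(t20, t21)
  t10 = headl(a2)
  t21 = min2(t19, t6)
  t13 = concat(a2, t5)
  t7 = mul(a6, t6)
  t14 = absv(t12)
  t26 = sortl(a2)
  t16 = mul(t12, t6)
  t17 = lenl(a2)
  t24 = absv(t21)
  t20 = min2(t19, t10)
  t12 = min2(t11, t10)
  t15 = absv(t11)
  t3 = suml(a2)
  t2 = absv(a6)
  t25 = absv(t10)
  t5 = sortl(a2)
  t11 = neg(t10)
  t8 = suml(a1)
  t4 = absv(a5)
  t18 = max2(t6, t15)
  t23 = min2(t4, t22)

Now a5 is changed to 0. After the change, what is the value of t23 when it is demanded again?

First evaluation (everything demanded from the output):
  t4 = absv(-8) = 8
  t6 = max2(8, 9) = 9
  t10 = headl([-2, -7, 5]) = -2
  t19 = sub(8, -8) = 16
  t20 = min2(16, -2) = -2
  t21 = min2(16, 9) = 9
  t22 = mul(-2, 9) = -18
  t23 = min2(8, -18) = -18

Propagation after the edit:
  t4: runs — a5 -8->0; result 0.
  t6: runs — t4 8->0; result 9 (same value as before).
  t19: runs — t4 8->0; a5 -8->0; result 0.
  t20: runs — t19 16->0; result -2 (same value as before).
  t21: runs — t19 16->0; result 0.
  t22: runs — t21 9->0; result 0.
  t23: runs — t4 8->0; t22 -18->0; result 0.

New value of t23: 0.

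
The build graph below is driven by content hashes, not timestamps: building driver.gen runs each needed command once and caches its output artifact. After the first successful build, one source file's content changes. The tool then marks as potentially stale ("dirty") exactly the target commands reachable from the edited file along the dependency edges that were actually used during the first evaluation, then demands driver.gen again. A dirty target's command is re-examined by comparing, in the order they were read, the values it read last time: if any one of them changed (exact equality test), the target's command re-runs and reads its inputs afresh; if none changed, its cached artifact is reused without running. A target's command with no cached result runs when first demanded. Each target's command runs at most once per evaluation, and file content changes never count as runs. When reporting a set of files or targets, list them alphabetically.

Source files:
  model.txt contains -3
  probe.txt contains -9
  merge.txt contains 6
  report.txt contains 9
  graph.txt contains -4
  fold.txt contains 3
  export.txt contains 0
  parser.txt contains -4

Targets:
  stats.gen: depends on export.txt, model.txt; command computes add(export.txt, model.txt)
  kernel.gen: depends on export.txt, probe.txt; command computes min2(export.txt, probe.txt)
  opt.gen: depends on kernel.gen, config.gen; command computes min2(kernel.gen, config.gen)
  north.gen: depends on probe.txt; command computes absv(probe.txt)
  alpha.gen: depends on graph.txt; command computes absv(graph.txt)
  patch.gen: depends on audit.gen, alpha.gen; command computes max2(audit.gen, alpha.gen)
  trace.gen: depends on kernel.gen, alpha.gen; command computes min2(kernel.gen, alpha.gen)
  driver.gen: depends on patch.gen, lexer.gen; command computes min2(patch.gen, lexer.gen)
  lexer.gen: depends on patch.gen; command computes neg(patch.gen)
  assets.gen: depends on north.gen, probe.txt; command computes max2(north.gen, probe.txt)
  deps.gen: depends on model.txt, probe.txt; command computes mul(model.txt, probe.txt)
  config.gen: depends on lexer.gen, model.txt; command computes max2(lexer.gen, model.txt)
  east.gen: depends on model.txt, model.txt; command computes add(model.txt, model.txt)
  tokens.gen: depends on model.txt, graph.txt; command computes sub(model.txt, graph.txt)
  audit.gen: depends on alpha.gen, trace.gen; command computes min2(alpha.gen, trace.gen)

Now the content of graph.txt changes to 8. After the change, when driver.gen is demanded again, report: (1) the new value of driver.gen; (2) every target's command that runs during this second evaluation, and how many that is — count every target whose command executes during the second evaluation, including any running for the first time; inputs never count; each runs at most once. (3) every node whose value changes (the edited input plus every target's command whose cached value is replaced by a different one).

Initial pass — values computed on the first demand:
  alpha.gen = absv(-4) = 4
  kernel.gen = min2(0, -9) = -9
  trace.gen = min2(-9, 4) = -9
  audit.gen = min2(4, -9) = -9
  patch.gen = max2(-9, 4) = 4
  lexer.gen = neg(4) = -4
  driver.gen = min2(4, -4) = -4

Second demand — change propagation:
  alpha.gen: re-runs because graph.txt -4->8; new result 8.
  trace.gen: re-runs because alpha.gen 4->8; new result -9 (unchanged).
  audit.gen: re-runs because alpha.gen 4->8; new result -9 (unchanged).
  patch.gen: re-runs because alpha.gen 4->8; new result 8.
  lexer.gen: re-runs because patch.gen 4->8; new result -8.
  driver.gen: re-runs because patch.gen 4->8; lexer.gen -4->-8; new result -8.

driver.gen now evaluates to -8.
Run set: alpha.gen, audit.gen, driver.gen, lexer.gen, patch.gen, trace.gen (6 run).
Changed values: alpha.gen, driver.gen, graph.txt, lexer.gen, patch.gen.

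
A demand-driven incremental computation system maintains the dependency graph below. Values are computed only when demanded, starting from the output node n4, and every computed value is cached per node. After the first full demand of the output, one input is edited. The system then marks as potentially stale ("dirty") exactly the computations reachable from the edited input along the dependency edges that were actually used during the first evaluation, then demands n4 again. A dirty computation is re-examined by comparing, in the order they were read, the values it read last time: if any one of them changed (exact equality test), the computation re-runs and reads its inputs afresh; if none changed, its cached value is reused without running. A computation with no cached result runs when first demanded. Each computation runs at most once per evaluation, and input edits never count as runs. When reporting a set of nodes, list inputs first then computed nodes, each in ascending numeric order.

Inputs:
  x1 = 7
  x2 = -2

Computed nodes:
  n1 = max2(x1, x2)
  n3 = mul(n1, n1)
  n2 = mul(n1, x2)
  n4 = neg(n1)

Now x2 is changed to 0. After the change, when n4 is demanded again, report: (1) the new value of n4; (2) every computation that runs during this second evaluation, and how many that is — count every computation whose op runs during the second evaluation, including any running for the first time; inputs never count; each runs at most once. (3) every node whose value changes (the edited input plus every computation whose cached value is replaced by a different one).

New value of n4: -7.
Computations that run: n1 — 1 in total.
Values that change: x2.
Key observation: the change is absorbed at n1 — it re-runs but produces the same value, and the output's value is unchanged.

First evaluation (everything demanded from the output):
  n1 = max2(7, -2) = 7
  n4 = neg(7) = -7

Propagation after the edit:
  n1: runs — x2 -2->0; result 7 (same value as before).
  n4: checked — values it read are unchanged (n1 unchanged); reused cached -7 without running.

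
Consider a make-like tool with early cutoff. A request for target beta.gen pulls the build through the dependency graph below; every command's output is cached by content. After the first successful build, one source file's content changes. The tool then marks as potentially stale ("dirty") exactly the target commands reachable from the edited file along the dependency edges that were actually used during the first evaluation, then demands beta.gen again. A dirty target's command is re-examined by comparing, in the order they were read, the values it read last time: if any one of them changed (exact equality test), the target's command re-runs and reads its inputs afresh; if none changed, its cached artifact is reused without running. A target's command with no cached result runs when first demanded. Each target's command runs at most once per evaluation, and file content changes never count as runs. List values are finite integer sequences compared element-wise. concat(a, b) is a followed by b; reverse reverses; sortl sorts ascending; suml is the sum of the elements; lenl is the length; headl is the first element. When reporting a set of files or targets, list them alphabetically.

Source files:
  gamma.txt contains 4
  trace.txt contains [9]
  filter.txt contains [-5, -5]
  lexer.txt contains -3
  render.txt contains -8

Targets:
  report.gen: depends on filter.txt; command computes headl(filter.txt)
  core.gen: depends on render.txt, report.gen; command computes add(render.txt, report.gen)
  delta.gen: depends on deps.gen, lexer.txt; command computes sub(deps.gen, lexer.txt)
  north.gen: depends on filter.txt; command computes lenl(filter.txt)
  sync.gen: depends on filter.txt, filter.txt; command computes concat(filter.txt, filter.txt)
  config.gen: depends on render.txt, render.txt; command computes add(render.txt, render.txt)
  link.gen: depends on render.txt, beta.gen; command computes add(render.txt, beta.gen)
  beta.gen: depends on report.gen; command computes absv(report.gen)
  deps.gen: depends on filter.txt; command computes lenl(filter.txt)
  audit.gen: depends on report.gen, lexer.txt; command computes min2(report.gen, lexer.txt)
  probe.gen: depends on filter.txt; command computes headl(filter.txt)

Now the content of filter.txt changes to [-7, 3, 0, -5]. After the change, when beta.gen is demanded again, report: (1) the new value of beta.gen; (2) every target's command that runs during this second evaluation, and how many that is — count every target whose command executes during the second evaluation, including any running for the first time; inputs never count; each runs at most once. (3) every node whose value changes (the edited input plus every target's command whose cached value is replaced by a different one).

Demanding beta.gen again yields 7.
2 target commands run: beta.gen, report.gen.
The nodes whose values change: beta.gen, filter.txt, report.gen.

First demand of the output computes:
  report.gen = headl([-5, -5]) = -5
  beta.gen = absv(-5) = 5

After the edit, cleaning proceeds:
  report.gen: a read changed (filter.txt [-5, -5]->[-7, 3, 0, -5]) — executes, giving -7.
  beta.gen: a read changed (report.gen -5->-7) — executes, giving 7.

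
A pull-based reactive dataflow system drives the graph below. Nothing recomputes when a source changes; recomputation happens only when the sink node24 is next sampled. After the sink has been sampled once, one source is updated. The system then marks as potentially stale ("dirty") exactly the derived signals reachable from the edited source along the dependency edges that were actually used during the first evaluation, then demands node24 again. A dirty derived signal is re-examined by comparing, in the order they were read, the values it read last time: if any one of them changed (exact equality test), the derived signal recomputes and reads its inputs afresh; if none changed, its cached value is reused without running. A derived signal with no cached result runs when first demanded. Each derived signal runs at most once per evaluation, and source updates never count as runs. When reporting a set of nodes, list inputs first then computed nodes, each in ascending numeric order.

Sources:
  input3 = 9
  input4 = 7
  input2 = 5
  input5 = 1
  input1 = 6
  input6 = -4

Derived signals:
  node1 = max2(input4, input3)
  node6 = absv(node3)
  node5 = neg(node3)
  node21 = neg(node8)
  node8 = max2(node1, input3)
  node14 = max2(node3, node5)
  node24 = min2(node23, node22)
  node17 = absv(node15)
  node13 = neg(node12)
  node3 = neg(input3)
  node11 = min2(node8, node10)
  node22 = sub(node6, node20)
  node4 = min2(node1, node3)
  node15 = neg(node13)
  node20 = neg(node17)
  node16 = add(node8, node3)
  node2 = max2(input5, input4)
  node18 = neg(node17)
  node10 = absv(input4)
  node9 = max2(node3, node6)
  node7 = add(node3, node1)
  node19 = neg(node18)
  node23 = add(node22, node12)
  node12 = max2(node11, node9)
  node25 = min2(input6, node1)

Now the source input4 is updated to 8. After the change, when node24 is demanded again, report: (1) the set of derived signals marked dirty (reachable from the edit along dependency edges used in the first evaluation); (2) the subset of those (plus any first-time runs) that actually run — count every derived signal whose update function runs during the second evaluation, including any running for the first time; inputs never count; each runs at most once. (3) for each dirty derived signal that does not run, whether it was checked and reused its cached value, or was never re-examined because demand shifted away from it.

Marked dirty: node1, node8, node10, node11, node12, node13, node15, node17, node20, node22, node23, node24.
Derived signals that run: node1, node10, node11, node12 — 4 in total.
Checked but reused from cache: node8, node13, node15, node17, node20, node22, node23, node24.
Key observation: the cutoff stops propagation at node8 — its inputs' values are unchanged, so it reuses its cache.

First evaluation (everything demanded from the output):
  node1 = max2(7, 9) = 9
  node3 = neg(9) = -9
  node6 = absv(-9) = 9
  node8 = max2(9, 9) = 9
  node9 = max2(-9, 9) = 9
  node10 = absv(7) = 7
  node11 = min2(9, 7) = 7
  node12 = max2(7, 9) = 9
  node13 = neg(9) = -9
  node15 = neg(-9) = 9
  node17 = absv(9) = 9
  node20 = neg(9) = -9
  node22 = sub(9, -9) = 18
  node23 = add(18, 9) = 27
  node24 = min2(27, 18) = 18

Propagation after the edit:
  node1: runs — input4 7->8; result 9 (same value as before).
  node8: checked — values it read are unchanged (node1 unchanged, input3 unchanged); reused cached 9 without running.
  node10: runs — input4 7->8; result 8.
  node11: runs — node10 7->8; result 8.
  node12: runs — node11 7->8; result 9 (same value as before).
  node13: checked — values it read are unchanged (node12 unchanged); reused cached -9 without running.
  node15: checked — values it read are unchanged (node13 unchanged); reused cached 9 without running.
  node17: checked — values it read are unchanged (node15 unchanged); reused cached 9 without running.
  node20: checked — values it read are unchanged (node17 unchanged); reused cached -9 without running.
  node22: checked — values it read are unchanged (node6 unchanged, node20 unchanged); reused cached 18 without running.
  node23: checked — values it read are unchanged (node22 unchanged, node12 unchanged); reused cached 27 without running.
  node24: checked — values it read are unchanged (node23 unchanged, node22 unchanged); reused cached 18 without running.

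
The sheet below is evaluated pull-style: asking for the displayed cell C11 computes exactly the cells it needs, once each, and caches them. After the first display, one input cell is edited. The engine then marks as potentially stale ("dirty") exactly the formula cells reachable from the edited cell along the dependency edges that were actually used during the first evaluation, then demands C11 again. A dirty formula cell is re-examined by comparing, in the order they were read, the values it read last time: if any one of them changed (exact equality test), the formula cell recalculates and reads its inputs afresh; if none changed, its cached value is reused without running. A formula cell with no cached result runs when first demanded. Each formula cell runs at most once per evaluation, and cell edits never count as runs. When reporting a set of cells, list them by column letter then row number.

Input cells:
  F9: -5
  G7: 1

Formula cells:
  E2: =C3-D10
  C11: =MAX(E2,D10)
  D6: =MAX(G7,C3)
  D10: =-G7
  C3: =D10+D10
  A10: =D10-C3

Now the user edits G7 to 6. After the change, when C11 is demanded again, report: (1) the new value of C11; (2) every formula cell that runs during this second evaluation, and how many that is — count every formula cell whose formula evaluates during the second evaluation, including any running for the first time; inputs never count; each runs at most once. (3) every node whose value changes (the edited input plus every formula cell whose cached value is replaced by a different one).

Demanding C11 again yields -6.
4 formula cells run: C3, C11, D10, E2.
The nodes whose values change: C3, C11, D10, E2, G7.

First demand of the output computes:
  D10 = -(1) = -1
  C3 = -1 + -1 = -2
  E2 = -2 - -1 = -1
  C11 = MAX(-1, -1) = -1

After the edit, cleaning proceeds:
  D10: a read changed (G7 1->6) — executes, giving -6.
  C3: a read changed (D10 -1->-6; D10 -1->-6) — executes, giving -12.
  E2: a read changed (C3 -2->-12; D10 -1->-6) — executes, giving -6.
  C11: a read changed (E2 -1->-6; D10 -1->-6) — executes, giving -6.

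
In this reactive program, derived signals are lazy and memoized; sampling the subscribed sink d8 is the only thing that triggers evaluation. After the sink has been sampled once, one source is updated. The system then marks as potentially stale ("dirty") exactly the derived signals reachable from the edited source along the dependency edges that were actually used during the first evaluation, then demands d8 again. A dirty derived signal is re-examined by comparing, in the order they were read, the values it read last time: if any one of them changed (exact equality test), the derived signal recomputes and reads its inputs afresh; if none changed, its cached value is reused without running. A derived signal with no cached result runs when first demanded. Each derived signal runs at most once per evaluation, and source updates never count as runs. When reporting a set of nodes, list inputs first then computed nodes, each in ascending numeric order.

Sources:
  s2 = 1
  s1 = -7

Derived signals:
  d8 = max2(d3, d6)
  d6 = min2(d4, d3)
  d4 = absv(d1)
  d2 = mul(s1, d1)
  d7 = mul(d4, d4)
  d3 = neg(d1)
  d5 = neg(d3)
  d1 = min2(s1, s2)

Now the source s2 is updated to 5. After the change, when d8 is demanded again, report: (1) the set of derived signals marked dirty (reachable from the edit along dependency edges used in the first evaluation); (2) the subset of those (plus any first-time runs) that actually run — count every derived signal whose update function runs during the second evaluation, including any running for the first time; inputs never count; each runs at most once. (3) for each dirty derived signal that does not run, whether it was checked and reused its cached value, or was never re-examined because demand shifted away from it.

First demand of the output computes:
  d1 = min2(-7, 1) = -7
  d3 = neg(-7) = 7
  d4 = absv(-7) = 7
  d6 = min2(7, 7) = 7
  d8 = max2(7, 7) = 7

After the edit, cleaning proceeds:
  d1: a read changed (s2 1->5) — executes, giving -7 — identical to its old value.
  d3: dirty, but its reads are unchanged (d1 unchanged); cached 7 stands.
  d4: dirty, but its reads are unchanged (d1 unchanged); cached 7 stands.
  d6: dirty, but its reads are unchanged (d4 unchanged, d3 unchanged); cached 7 stands.
  d8: dirty, but its reads are unchanged (d3 unchanged, d6 unchanged); cached 7 stands.

Note the absorption at d1: it re-runs yet its value is the same, leaving the output's value untouched.

The edit dirties: d1, d3, d4, d6, d8.
1 derived signals run: d1.
Cache hits after checking: d3, d4, d6, d8.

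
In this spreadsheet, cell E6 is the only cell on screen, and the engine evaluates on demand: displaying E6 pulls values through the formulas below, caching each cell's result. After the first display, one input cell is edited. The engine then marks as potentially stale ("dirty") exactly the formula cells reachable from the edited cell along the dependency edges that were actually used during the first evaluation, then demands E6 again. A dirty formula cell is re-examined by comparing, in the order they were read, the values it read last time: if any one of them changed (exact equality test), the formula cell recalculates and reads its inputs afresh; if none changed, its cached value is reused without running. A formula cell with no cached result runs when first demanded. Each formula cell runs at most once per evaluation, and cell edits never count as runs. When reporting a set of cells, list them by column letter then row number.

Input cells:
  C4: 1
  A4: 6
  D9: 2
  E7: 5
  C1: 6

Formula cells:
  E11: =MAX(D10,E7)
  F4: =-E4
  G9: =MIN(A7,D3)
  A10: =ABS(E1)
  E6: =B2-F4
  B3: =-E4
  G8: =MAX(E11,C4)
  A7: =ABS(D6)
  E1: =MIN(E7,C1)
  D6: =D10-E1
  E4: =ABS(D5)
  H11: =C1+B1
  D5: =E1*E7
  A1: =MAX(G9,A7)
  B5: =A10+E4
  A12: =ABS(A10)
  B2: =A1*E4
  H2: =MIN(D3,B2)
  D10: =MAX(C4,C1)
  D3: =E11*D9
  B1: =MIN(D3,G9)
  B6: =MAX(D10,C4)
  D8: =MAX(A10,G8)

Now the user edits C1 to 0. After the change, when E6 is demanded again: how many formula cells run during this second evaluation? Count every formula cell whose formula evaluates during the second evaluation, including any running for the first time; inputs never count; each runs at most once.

Initial pass — values computed on the first demand:
  D10 = MAX(1, 6) = 6
  E1 = MIN(5, 6) = 5
  D5 = 5 * 5 = 25
  D6 = 6 - 5 = 1
  A7 = ABS(1) = 1
  E4 = ABS(25) = 25
  E11 = MAX(6, 5) = 6
  D3 = 6 * 2 = 12
  F4 = -(25) = -25
  G9 = MIN(1, 12) = 1
  A1 = MAX(1, 1) = 1
  B2 = 1 * 25 = 25
  E6 = 25 - -25 = 50

Second demand — change propagation:
  D10: re-runs because C1 6->0; new result 1.
  E1: re-runs because C1 6->0; new result 0.
  D5: re-runs because E1 5->0; new result 0.
  D6: re-runs because D10 6->1; E1 5->0; new result 1 (unchanged).
  A7: re-examined; everything it read last time is the same (D6 unchanged) — cache 1 kept, no run.
  E4: re-runs because D5 25->0; new result 0.
  E11: re-runs because D10 6->1; new result 5.
  D3: re-runs because E11 6->5; new result 10.
  F4: re-runs because E4 25->0; new result 0.
  G9: re-runs because D3 12->10; new result 1 (unchanged).
  A1: re-examined; everything it read last time is the same (G9 unchanged, A7 unchanged) — cache 1 kept, no run.
  B2: re-runs because E4 25->0; new result 0.
  E6: re-runs because B2 25->0; F4 -25->0; new result 0.

The important point: at A7 every value read last time is unchanged, so the dirty flag clears without a run.

Run set: B2, D3, D5, D6, D10, E1, E4, E6, E11, F4, G9 (11 run).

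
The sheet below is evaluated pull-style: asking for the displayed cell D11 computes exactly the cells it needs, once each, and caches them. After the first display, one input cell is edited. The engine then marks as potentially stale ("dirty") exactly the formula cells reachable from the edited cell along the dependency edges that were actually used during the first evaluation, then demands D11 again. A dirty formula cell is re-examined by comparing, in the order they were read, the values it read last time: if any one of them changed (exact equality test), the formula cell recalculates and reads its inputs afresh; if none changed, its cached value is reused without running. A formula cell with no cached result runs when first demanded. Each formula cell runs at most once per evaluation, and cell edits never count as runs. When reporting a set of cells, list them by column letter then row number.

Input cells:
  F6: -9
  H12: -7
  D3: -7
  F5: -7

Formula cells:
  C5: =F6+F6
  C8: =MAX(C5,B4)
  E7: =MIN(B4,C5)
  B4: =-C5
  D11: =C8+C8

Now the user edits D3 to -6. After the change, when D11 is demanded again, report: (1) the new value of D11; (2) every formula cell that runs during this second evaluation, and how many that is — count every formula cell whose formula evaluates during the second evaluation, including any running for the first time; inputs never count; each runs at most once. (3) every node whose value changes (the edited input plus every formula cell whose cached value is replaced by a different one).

Demanding D11 again yields 36.
0 formula cells run: none.
The nodes whose values change: D3.
Note the shortcut — nothing in the graph depends on D3 at all, so no recomputation happens.

First demand of the output computes:
  C5 = -9 + -9 = -18
  B4 = -(-18) = 18
  C8 = MAX(-18, 18) = 18
  D11 = 18 + 18 = 36

After the edit, cleaning proceeds:
  no node depends on D3 at all; the second demand re-runs nothing.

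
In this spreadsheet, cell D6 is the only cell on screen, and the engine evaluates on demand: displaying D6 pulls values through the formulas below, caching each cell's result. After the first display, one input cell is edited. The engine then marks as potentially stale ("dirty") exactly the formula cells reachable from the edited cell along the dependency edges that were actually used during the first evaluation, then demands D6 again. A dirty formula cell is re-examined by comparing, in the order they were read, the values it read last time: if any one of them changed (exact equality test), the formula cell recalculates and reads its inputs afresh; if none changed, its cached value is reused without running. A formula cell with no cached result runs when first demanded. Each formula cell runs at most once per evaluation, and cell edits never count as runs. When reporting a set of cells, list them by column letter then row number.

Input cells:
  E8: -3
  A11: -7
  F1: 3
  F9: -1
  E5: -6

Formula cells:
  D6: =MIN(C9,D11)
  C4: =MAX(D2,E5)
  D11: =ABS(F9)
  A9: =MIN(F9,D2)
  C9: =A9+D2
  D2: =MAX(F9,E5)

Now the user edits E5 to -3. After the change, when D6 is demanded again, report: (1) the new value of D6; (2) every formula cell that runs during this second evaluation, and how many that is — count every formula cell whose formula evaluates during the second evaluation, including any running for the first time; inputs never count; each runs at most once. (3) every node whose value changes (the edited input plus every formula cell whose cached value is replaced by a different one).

D6 now evaluates to -2.
Run set: D2 (1 run).
Changed values: E5.
The important point: D2 recomputes to an identical value, and the output ends up unchanged.

Initial pass — values computed on the first demand:
  D2 = MAX(-1, -6) = -1
  A9 = MIN(-1, -1) = -1
  C9 = -1 + -1 = -2
  D11 = ABS(-1) = 1
  D6 = MIN(-2, 1) = -2

Second demand — change propagation:
  D2: re-runs because E5 -6->-3; new result -1 (unchanged).
  A9: re-examined; everything it read last time is the same (F9 unchanged, D2 unchanged) — cache -1 kept, no run.
  C9: re-examined; everything it read last time is the same (A9 unchanged, D2 unchanged) — cache -2 kept, no run.
  D6: re-examined; everything it read last time is the same (C9 unchanged, D11 unchanged) — cache -2 kept, no run.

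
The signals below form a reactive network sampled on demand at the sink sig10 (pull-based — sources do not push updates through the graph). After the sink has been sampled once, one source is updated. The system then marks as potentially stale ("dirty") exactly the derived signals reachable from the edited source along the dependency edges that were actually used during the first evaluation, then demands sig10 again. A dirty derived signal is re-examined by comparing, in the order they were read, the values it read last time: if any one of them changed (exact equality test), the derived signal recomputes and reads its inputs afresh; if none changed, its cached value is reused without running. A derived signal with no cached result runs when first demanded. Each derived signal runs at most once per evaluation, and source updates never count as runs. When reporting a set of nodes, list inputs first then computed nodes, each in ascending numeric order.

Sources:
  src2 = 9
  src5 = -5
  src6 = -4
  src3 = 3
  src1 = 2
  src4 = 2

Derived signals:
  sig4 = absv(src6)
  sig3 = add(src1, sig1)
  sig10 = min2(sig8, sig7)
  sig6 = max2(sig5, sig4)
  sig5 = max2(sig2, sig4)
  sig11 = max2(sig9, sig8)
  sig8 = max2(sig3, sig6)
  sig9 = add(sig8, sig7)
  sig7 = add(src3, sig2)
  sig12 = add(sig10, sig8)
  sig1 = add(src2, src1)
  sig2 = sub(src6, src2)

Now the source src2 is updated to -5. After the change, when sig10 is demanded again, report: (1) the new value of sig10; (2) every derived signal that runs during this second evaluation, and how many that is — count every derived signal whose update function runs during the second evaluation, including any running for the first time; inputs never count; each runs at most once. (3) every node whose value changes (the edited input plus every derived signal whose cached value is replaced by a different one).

Initial pass — values computed on the first demand:
  sig1 = add(9, 2) = 11
  sig2 = sub(-4, 9) = -13
  sig3 = add(2, 11) = 13
  sig4 = absv(-4) = 4
  sig5 = max2(-13, 4) = 4
  sig6 = max2(4, 4) = 4
  sig7 = add(3, -13) = -10
  sig8 = max2(13, 4) = 13
  sig10 = min2(13, -10) = -10

Second demand — change propagation:
  sig1: re-runs because src2 9->-5; new result -3.
  sig2: re-runs because src2 9->-5; new result 1.
  sig3: re-runs because sig1 11->-3; new result -1.
  sig5: re-runs because sig2 -13->1; new result 4 (unchanged).
  sig6: re-examined; everything it read last time is the same (sig5 unchanged, sig4 unchanged) — cache 4 kept, no run.
  sig7: re-runs because sig2 -13->1; new result 4.
  sig8: re-runs because sig3 13->-1; new result 4.
  sig10: re-runs because sig8 13->4; sig7 -10->4; new result 4.

The important point: at sig6 every value read last time is unchanged, so the dirty flag clears without a run.

sig10 now evaluates to 4.
Run set: sig1, sig2, sig3, sig5, sig7, sig8, sig10 (7 run).
Changed values: src2, sig1, sig2, sig3, sig7, sig8, sig10.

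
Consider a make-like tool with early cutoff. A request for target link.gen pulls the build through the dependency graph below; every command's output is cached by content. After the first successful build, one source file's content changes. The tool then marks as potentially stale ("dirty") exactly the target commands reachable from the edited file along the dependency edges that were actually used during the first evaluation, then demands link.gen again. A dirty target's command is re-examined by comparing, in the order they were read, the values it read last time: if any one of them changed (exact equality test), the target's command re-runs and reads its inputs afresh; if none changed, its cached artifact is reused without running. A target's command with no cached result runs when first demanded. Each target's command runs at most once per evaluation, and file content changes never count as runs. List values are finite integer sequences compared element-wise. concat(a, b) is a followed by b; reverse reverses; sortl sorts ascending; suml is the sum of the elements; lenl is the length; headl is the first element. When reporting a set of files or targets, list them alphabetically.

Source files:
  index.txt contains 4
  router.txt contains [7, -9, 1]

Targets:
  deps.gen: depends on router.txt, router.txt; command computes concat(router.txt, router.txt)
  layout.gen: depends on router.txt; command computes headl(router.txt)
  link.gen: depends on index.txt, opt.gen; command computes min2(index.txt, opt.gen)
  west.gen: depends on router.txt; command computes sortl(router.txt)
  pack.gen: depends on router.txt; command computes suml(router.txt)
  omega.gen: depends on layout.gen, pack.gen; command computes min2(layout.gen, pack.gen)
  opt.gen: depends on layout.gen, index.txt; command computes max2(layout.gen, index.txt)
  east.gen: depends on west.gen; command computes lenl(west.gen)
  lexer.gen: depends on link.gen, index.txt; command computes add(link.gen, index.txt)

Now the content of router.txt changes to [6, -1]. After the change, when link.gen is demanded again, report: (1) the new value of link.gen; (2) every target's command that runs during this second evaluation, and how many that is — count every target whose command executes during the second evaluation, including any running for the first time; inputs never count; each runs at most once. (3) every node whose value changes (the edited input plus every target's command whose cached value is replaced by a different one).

First demand of the output computes:
  layout.gen = headl([7, -9, 1]) = 7
  opt.gen = max2(7, 4) = 7
  link.gen = min2(4, 7) = 4

After the edit, cleaning proceeds:
  layout.gen: a read changed (router.txt [7, -9, 1]->[6, -1]) — executes, giving 6.
  opt.gen: a read changed (layout.gen 7->6) — executes, giving 6.
  link.gen: a read changed (opt.gen 7->6) — executes, giving 4 — identical to its old value.

Demanding link.gen again yields 4.
3 target commands run: layout.gen, link.gen, opt.gen.
The nodes whose values change: layout.gen, opt.gen, router.txt.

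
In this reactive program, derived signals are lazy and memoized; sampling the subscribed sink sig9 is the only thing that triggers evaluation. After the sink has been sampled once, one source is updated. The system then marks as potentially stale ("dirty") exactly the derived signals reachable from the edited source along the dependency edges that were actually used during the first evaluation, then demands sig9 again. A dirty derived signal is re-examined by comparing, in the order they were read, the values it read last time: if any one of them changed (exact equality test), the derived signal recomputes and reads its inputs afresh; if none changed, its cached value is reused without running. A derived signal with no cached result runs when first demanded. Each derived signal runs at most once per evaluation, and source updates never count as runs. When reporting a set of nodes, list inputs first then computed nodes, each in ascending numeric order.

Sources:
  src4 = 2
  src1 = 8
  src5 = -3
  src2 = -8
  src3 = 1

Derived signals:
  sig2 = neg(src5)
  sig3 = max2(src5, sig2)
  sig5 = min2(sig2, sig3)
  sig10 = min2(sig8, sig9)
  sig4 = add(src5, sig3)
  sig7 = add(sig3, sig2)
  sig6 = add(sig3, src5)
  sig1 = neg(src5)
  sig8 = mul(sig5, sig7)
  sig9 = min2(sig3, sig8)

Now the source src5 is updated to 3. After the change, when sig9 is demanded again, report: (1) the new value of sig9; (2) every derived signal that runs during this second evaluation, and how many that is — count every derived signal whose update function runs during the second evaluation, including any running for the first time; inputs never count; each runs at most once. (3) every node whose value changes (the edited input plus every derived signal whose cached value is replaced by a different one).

Demanding sig9 again yields 0.
6 derived signals run: sig2, sig3, sig5, sig7, sig8, sig9.
The nodes whose values change: src5, sig2, sig5, sig7, sig8, sig9.

First demand of the output computes:
  sig2 = neg(-3) = 3
  sig3 = max2(-3, 3) = 3
  sig5 = min2(3, 3) = 3
  sig7 = add(3, 3) = 6
  sig8 = mul(3, 6) = 18
  sig9 = min2(3, 18) = 3

After the edit, cleaning proceeds:
  sig2: a read changed (src5 -3->3) — executes, giving -3.
  sig3: a read changed (src5 -3->3; sig2 3->-3) — executes, giving 3 — identical to its old value.
  sig5: a read changed (sig2 3->-3) — executes, giving -3.
  sig7: a read changed (sig2 3->-3) — executes, giving 0.
  sig8: a read changed (sig5 3->-3; sig7 6->0) — executes, giving 0.
  sig9: a read changed (sig8 18->0) — executes, giving 0.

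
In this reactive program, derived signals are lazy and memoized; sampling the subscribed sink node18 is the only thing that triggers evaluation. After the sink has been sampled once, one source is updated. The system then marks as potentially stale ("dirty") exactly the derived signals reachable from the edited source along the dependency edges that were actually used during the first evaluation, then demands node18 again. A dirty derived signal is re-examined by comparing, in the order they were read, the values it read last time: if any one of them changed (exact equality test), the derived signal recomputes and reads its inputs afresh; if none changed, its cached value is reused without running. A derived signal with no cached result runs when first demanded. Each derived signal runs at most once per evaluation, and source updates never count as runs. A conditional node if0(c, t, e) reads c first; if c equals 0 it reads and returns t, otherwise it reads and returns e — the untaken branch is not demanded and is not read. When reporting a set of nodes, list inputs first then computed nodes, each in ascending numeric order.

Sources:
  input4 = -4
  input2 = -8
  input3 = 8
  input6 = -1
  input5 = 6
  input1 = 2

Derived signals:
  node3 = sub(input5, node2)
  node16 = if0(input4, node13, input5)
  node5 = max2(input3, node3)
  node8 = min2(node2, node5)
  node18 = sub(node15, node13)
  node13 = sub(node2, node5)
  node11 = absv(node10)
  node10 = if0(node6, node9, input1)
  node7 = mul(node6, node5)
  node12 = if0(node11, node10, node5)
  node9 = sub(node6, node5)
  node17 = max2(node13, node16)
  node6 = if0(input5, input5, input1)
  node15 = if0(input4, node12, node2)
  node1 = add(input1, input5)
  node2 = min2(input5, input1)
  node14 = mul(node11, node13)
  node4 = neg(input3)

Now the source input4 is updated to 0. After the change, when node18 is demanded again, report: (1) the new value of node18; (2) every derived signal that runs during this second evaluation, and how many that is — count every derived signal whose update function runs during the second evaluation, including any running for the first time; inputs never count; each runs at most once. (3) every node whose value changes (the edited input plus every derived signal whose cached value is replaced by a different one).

First demand of the output computes:
  node2 = min2(6, 2) = 2
  node3 = sub(6, 2) = 4
  node5 = max2(8, 4) = 8
  node13 = sub(2, 8) = -6
  node15 = if0(input4=-4 -> else branch node2) = 2
  node18 = sub(2, -6) = 8

After the edit, cleaning proceeds:
  node6: had never run; runs now, result 2.
  node10: had never run; runs now, result 2.
  node11: had never run; runs now, result 2.
  node12: had never run; runs now, result 8.
  node15: a read changed (input4 -4->0) — executes, giving 8.
  node18: a read changed (node15 2->8) — executes, giving 14.

Note the branch switch — node6, node10, node11, node12 had no cache and run now for the first time.

Demanding node18 again yields 14.
6 derived signals run: node6, node10, node11, node12, node15, node18.
The nodes whose values change: input4, node15, node18.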